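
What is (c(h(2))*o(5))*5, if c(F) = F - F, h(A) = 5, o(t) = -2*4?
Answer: 0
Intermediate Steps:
o(t) = -8
c(F) = 0
(c(h(2))*o(5))*5 = (0*(-8))*5 = 0*5 = 0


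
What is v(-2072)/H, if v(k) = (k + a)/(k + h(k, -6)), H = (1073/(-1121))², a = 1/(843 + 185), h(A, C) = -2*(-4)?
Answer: 892221393205/814293553856 ≈ 1.0957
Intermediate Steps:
h(A, C) = 8
a = 1/1028 ≈ 0.00097276
H = 1151329/1256641 (H = (1073*(-1/1121))² = (-1073/1121)² = 1151329/1256641 ≈ 0.91620)
v(k) = (1/1028 + k)/(8 + k) (v(k) = (k + 1/1028)/(k + 8) = (1/1028 + k)/(8 + k))
v(-2072)/H = ((1/1028 - 2072)/(8 - 2072))/(1151329/1256641) = (-2130015/1028/(-2064))*(1256641/1151329) = -1/2064*(-2130015/1028)*(1256641/1151329) = (710005/707264)*(1256641/1151329) = 892221393205/814293553856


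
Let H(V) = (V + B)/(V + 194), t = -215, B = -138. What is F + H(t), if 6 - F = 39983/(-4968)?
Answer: 1073105/34776 ≈ 30.858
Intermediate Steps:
H(V) = (-138 + V)/(194 + V) (H(V) = (V - 138)/(V + 194) = (-138 + V)/(194 + V))
F = 69791/4968 (F = 6 - 39983/(-4968) = 6 - 39983*(-1)/4968 = 6 - 1*(-39983/4968) = 6 + 39983/4968 = 69791/4968 ≈ 14.048)
F + H(t) = 69791/4968 + (-138 - 215)/(194 - 215) = 69791/4968 - 353/(-21) = 69791/4968 - 1/21*(-353) = 69791/4968 + 353/21 = 1073105/34776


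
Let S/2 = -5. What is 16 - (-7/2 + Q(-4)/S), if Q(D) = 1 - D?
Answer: 20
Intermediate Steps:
S = -10 (S = 2*(-5) = -10)
16 - (-7/2 + Q(-4)/S) = 16 - (-7/2 + (1 - 1*(-4))/(-10)) = 16 - (-7*½ + (1 + 4)*(-⅒)) = 16 - (-7/2 + 5*(-⅒)) = 16 - (-7/2 - ½) = 16 - 1*(-4) = 16 + 4 = 20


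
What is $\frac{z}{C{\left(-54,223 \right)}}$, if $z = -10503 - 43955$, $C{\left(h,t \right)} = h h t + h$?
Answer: $- \frac{27229}{325107} \approx -0.083754$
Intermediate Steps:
$C{\left(h,t \right)} = h + t h^{2}$ ($C{\left(h,t \right)} = h^{2} t + h = t h^{2} + h = h + t h^{2}$)
$z = -54458$ ($z = -10503 - 43955 = -54458$)
$\frac{z}{C{\left(-54,223 \right)}} = - \frac{54458}{\left(-54\right) \left(1 - 12042\right)} = - \frac{54458}{\left(-54\right) \left(-12041\right)} = - \frac{54458}{650214} = \left(-54458\right) \frac{1}{650214} = - \frac{27229}{325107}$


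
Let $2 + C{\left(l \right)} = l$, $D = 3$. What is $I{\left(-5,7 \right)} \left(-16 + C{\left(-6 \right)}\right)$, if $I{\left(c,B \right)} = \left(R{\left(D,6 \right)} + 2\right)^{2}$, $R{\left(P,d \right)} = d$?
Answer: $-1536$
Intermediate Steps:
$C{\left(l \right)} = -2 + l$
$I{\left(c,B \right)} = 64$ ($I{\left(c,B \right)} = \left(6 + 2\right)^{2} = 8^{2} = 64$)
$I{\left(-5,7 \right)} \left(-16 + C{\left(-6 \right)}\right) = 64 \left(-16 - 8\right) = 64 \left(-24\right) = -1536$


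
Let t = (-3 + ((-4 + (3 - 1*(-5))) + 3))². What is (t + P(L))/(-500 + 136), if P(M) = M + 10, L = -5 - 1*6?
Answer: -15/364 ≈ -0.041209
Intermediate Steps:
L = -11 (L = -5 - 6 = -11)
t = 16 (t = (-3 + ((-4 + (3 + 5)) + 3))² = (-3 + ((-4 + 8) + 3))² = (-3 + (4 + 3))² = (-3 + 7)² = 4² = 16)
P(M) = 10 + M
(t + P(L))/(-500 + 136) = (16 + (10 - 11))/(-500 + 136) = (16 - 1)/(-364) = 15*(-1/364) = -15/364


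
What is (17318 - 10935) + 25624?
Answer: 32007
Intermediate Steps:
(17318 - 10935) + 25624 = 6383 + 25624 = 32007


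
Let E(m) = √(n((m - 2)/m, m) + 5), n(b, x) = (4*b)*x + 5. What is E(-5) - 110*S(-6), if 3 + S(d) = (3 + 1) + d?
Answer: 550 + 3*I*√2 ≈ 550.0 + 4.2426*I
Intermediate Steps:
S(d) = 1 + d (S(d) = -3 + ((3 + 1) + d) = -3 + (4 + d) = 1 + d)
n(b, x) = 5 + 4*b*x (n(b, x) = 4*b*x + 5 = 5 + 4*b*x)
E(m) = √(2 + 4*m) (E(m) = √((5 + 4*((m - 2)/m)*m) + 5) = √((5 + 4*((-2 + m)/m)*m) + 5) = √((5 + (-8 + 4*m)) + 5) = √((-3 + 4*m) + 5) = √(2 + 4*m))
E(-5) - 110*S(-6) = √(2 + 4*(-5)) - 110*(1 - 6) = √(2 - 20) - 110*(-5) = √(-18) + 550 = 3*I*√2 + 550 = 550 + 3*I*√2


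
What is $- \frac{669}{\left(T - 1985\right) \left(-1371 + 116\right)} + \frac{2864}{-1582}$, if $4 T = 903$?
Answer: $- \frac{12648731636}{6985665085} \approx -1.8107$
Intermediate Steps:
$T = \frac{903}{4}$ ($T = \frac{1}{4} \cdot 903 = \frac{903}{4} \approx 225.75$)
$- \frac{669}{\left(T - 1985\right) \left(-1371 + 116\right)} + \frac{2864}{-1582} = - \frac{669}{\left(\frac{903}{4} - 1985\right) \left(-1371 + 116\right)} + \frac{2864}{-1582} = - \frac{669}{\left(- \frac{7037}{4}\right) \left(-1255\right)} + 2864 \left(- \frac{1}{1582}\right) = - \frac{669}{\frac{8831435}{4}} - \frac{1432}{791} = \left(-669\right) \frac{4}{8831435} - \frac{1432}{791} = - \frac{2676}{8831435} - \frac{1432}{791} = - \frac{12648731636}{6985665085}$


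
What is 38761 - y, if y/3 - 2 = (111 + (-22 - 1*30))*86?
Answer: 23533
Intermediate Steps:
y = 15228 (y = 6 + 3*((111 + (-22 - 1*30))*86) = 6 + 3*((111 + (-22 - 30))*86) = 6 + 3*((111 - 52)*86) = 6 + 3*(59*86) = 6 + 3*5074 = 6 + 15222 = 15228)
38761 - y = 38761 - 1*15228 = 38761 - 15228 = 23533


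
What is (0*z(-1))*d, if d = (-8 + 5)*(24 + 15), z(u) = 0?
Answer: 0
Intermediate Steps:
d = -117 (d = -3*39 = -117)
(0*z(-1))*d = (0*0)*(-117) = 0*(-117) = 0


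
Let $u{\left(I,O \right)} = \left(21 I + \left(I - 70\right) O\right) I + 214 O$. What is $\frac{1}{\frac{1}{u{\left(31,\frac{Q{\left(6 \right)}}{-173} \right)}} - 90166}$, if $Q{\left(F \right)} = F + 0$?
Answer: $- \frac{3497283}{315336018805} \approx -1.1091 \cdot 10^{-5}$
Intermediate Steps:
$Q{\left(F \right)} = F$
$u{\left(I,O \right)} = 214 O + I \left(21 I + O \left(-70 + I\right)\right)$ ($u{\left(I,O \right)} = \left(21 I + \left(I - 70\right) O\right) I + 214 O = \left(21 I + \left(-70 + I\right) O\right) I + 214 O = \left(21 I + O \left(-70 + I\right)\right) I + 214 O = I \left(21 I + O \left(-70 + I\right)\right) + 214 O = 214 O + I \left(21 I + O \left(-70 + I\right)\right)$)
$\frac{1}{\frac{1}{u{\left(31,\frac{Q{\left(6 \right)}}{-173} \right)}} - 90166} = \frac{1}{\frac{1}{21 \cdot 31^{2} + 214 \frac{6}{-173} + \frac{6}{-173} \cdot 31^{2} - 2170 \frac{6}{-173}} - 90166} = \frac{1}{\frac{1}{21 \cdot 961 + 214 \cdot 6 \left(- \frac{1}{173}\right) + 6 \left(- \frac{1}{173}\right) 961 - 2170 \cdot 6 \left(- \frac{1}{173}\right)} - 90166} = \frac{1}{\frac{1}{20181 + 214 \left(- \frac{6}{173}\right) - \frac{5766}{173} - 2170 \left(- \frac{6}{173}\right)} - 90166} = \frac{1}{\frac{1}{20181 - \frac{1284}{173} - \frac{5766}{173} + \frac{13020}{173}} - 90166} = \frac{1}{\frac{1}{\frac{3497283}{173}} - 90166} = \frac{1}{\frac{173}{3497283} - 90166} = \frac{1}{- \frac{315336018805}{3497283}} = - \frac{3497283}{315336018805}$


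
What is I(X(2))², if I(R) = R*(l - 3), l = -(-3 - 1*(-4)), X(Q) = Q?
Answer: 64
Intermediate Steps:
l = -1 (l = -(-3 + 4) = -1*1 = -1)
I(R) = -4*R (I(R) = R*(-1 - 3) = R*(-4) = -4*R)
I(X(2))² = (-4*2)² = (-8)² = 64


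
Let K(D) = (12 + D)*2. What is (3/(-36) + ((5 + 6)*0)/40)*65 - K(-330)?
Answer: 7567/12 ≈ 630.58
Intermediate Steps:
K(D) = 24 + 2*D
(3/(-36) + ((5 + 6)*0)/40)*65 - K(-330) = (3/(-36) + ((5 + 6)*0)/40)*65 - (24 + 2*(-330)) = (3*(-1/36) + (11*0)*(1/40))*65 - (24 - 660) = (-1/12 + 0*(1/40))*65 - 1*(-636) = (-1/12 + 0)*65 + 636 = -1/12*65 + 636 = -65/12 + 636 = 7567/12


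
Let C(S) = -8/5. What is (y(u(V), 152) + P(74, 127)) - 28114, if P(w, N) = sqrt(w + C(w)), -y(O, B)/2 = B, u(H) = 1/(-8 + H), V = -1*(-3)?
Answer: -28418 + sqrt(1810)/5 ≈ -28410.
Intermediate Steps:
V = 3
C(S) = -8/5 (C(S) = -8*1/5 = -8/5)
y(O, B) = -2*B
P(w, N) = sqrt(-8/5 + w) (P(w, N) = sqrt(w - 8/5) = sqrt(-8/5 + w))
(y(u(V), 152) + P(74, 127)) - 28114 = (-2*152 + sqrt(-40 + 25*74)/5) - 28114 = (-304 + sqrt(-40 + 1850)/5) - 28114 = (-304 + sqrt(1810)/5) - 28114 = -28418 + sqrt(1810)/5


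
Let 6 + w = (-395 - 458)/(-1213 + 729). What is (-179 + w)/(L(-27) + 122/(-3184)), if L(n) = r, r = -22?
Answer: 35297426/4245285 ≈ 8.3145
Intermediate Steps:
L(n) = -22
w = -2051/484 (w = -6 + (-395 - 458)/(-1213 + 729) = -6 - 853/(-484) = -6 - 853*(-1/484) = -6 + 853/484 = -2051/484 ≈ -4.2376)
(-179 + w)/(L(-27) + 122/(-3184)) = (-179 - 2051/484)/(-22 + 122/(-3184)) = -88687/(484*(-22 + 122*(-1/3184))) = -88687/(484*(-22 - 61/1592)) = -88687/(484*(-35085/1592)) = -88687/484*(-1592/35085) = 35297426/4245285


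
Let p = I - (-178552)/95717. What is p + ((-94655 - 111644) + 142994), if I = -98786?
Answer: -15514685695/95717 ≈ -1.6209e+5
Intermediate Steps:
p = -9455321010/95717 (p = -98786 - (-178552)/95717 = -98786 - 1*(-178552/95717) = -98786 + 178552/95717 = -9455321010/95717 ≈ -98784.)
p + ((-94655 - 111644) + 142994) = -9455321010/95717 + ((-94655 - 111644) + 142994) = -9455321010/95717 + (-206299 + 142994) = -9455321010/95717 - 63305 = -15514685695/95717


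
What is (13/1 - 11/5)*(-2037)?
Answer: -109998/5 ≈ -22000.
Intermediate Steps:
(13/1 - 11/5)*(-2037) = (13*1 - 11*⅕)*(-2037) = (13 - 11/5)*(-2037) = (54/5)*(-2037) = -109998/5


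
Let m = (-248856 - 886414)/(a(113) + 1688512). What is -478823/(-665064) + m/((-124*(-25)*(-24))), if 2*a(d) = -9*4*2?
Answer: 250632300508577/348112826763840 ≈ 0.71997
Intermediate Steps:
a(d) = -36 (a(d) = (-9*4*2)/2 = (-36*2)/2 = (½)*(-72) = -36)
m = -567635/844238 (m = (-248856 - 886414)/(-36 + 1688512) = -1135270/1688476 = -1135270*1/1688476 = -567635/844238 ≈ -0.67236)
-478823/(-665064) + m/((-124*(-25)*(-24))) = -478823/(-665064) - 567635/(844238*(-124*(-25)*(-24))) = -478823*(-1/665064) - 567635/(844238*(3100*(-24))) = 478823/665064 - 567635/844238/(-74400) = 478823/665064 - 567635/844238*(-1/74400) = 478823/665064 + 113527/12562261440 = 250632300508577/348112826763840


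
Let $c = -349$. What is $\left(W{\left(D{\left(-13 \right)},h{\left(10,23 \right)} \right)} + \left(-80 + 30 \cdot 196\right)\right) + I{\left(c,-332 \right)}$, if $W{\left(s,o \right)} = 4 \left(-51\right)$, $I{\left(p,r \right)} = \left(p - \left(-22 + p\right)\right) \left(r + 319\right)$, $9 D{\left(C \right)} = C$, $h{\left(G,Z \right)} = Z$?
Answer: $5310$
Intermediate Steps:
$D{\left(C \right)} = \frac{C}{9}$
$I{\left(p,r \right)} = 7018 + 22 r$ ($I{\left(p,r \right)} = 22 \left(319 + r\right) = 7018 + 22 r$)
$W{\left(s,o \right)} = -204$
$\left(W{\left(D{\left(-13 \right)},h{\left(10,23 \right)} \right)} + \left(-80 + 30 \cdot 196\right)\right) + I{\left(c,-332 \right)} = \left(-204 + \left(-80 + 30 \cdot 196\right)\right) + \left(7018 + 22 \left(-332\right)\right) = \left(-204 + \left(-80 + 5880\right)\right) + \left(7018 - 7304\right) = \left(-204 + 5800\right) - 286 = 5596 - 286 = 5310$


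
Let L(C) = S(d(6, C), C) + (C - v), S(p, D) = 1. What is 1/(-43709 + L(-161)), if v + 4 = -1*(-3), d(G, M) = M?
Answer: -1/43868 ≈ -2.2796e-5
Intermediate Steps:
v = -1 (v = -4 - 1*(-3) = -4 + 3 = -1)
L(C) = 2 + C (L(C) = 1 + (C - 1*(-1)) = 1 + (C + 1) = 1 + (1 + C) = 2 + C)
1/(-43709 + L(-161)) = 1/(-43709 + (2 - 161)) = 1/(-43709 - 159) = 1/(-43868) = -1/43868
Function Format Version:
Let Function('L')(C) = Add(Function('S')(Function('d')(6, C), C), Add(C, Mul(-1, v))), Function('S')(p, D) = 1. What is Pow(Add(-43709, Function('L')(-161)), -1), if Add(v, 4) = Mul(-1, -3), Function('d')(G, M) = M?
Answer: Rational(-1, 43868) ≈ -2.2796e-5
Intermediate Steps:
v = -1 (v = Add(-4, Mul(-1, -3)) = Add(-4, 3) = -1)
Function('L')(C) = Add(2, C) (Function('L')(C) = Add(1, Add(C, Mul(-1, -1))) = Add(1, Add(C, 1)) = Add(1, Add(1, C)) = Add(2, C))
Pow(Add(-43709, Function('L')(-161)), -1) = Pow(Add(-43709, Add(2, -161)), -1) = Pow(Add(-43709, -159), -1) = Pow(-43868, -1) = Rational(-1, 43868)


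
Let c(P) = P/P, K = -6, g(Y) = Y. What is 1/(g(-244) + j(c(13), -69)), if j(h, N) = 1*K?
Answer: -1/250 ≈ -0.0040000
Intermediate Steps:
c(P) = 1
j(h, N) = -6 (j(h, N) = 1*(-6) = -6)
1/(g(-244) + j(c(13), -69)) = 1/(-244 - 6) = 1/(-250) = -1/250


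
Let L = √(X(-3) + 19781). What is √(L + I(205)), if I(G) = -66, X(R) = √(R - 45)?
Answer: √(-66 + √(19781 + 4*I*√3)) ≈ 8.6397 + 0.0014*I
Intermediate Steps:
X(R) = √(-45 + R)
L = √(19781 + 4*I*√3) (L = √(√(-45 - 3) + 19781) = √(√(-48) + 19781) = √(4*I*√3 + 19781) = √(19781 + 4*I*√3) ≈ 140.65 + 0.025*I)
√(L + I(205)) = √(√(19781 + 4*I*√3) - 66) = √(-66 + √(19781 + 4*I*√3))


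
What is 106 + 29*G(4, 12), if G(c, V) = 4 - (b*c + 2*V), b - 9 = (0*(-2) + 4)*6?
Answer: -4302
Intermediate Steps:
b = 33 (b = 9 + (0*(-2) + 4)*6 = 9 + (0 + 4)*6 = 9 + 4*6 = 9 + 24 = 33)
G(c, V) = 4 - 33*c - 2*V (G(c, V) = 4 - (33*c + 2*V) = 4 - (2*V + 33*c) = 4 + (-33*c - 2*V) = 4 - 33*c - 2*V)
106 + 29*G(4, 12) = 106 + 29*(4 - 33*4 - 2*12) = 106 + 29*(4 - 132 - 24) = 106 + 29*(-152) = 106 - 4408 = -4302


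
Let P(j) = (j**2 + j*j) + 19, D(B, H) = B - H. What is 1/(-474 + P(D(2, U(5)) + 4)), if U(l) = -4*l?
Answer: 1/897 ≈ 0.0011148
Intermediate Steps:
P(j) = 19 + 2*j**2 (P(j) = (j**2 + j**2) + 19 = 2*j**2 + 19 = 19 + 2*j**2)
1/(-474 + P(D(2, U(5)) + 4)) = 1/(-474 + (19 + 2*((2 - (-4)*5) + 4)**2)) = 1/(-474 + (19 + 2*((2 - 1*(-20)) + 4)**2)) = 1/(-474 + (19 + 2*((2 + 20) + 4)**2)) = 1/(-474 + (19 + 2*(22 + 4)**2)) = 1/(-474 + (19 + 2*26**2)) = 1/(-474 + (19 + 2*676)) = 1/(-474 + (19 + 1352)) = 1/(-474 + 1371) = 1/897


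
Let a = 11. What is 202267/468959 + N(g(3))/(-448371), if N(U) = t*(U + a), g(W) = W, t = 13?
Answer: 12943615217/30038230827 ≈ 0.43090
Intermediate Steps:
N(U) = 143 + 13*U (N(U) = 13*(U + 11) = 13*(11 + U) = 143 + 13*U)
202267/468959 + N(g(3))/(-448371) = 202267/468959 + (143 + 13*3)/(-448371) = 202267*(1/468959) + (143 + 39)*(-1/448371) = 202267/468959 + 182*(-1/448371) = 202267/468959 - 26/64053 = 12943615217/30038230827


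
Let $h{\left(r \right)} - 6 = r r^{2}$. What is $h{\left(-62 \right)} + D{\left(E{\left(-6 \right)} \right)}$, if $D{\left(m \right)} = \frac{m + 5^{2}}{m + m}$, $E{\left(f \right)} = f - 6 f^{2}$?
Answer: $- \frac{105814771}{444} \approx -2.3832 \cdot 10^{5}$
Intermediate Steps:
$E{\left(f \right)} = f - 6 f^{2}$
$h{\left(r \right)} = 6 + r^{3}$ ($h{\left(r \right)} = 6 + r r^{2} = 6 + r^{3}$)
$D{\left(m \right)} = \frac{25 + m}{2 m}$ ($D{\left(m \right)} = \frac{m + 25}{2 m} = \left(25 + m\right) \frac{1}{2 m} = \frac{25 + m}{2 m}$)
$h{\left(-62 \right)} + D{\left(E{\left(-6 \right)} \right)} = \left(6 + \left(-62\right)^{3}\right) + \frac{25 - 6 \left(1 - -36\right)}{2 \left(- 6 \left(1 - -36\right)\right)} = \left(6 - 238328\right) + \frac{25 - 6 \left(1 + 36\right)}{2 \left(- 6 \left(1 + 36\right)\right)} = -238322 + \frac{25 - 222}{2 \left(\left(-6\right) 37\right)} = -238322 + \frac{25 - 222}{2 \left(-222\right)} = -238322 + \frac{1}{2} \left(- \frac{1}{222}\right) \left(-197\right) = -238322 + \frac{197}{444} = - \frac{105814771}{444}$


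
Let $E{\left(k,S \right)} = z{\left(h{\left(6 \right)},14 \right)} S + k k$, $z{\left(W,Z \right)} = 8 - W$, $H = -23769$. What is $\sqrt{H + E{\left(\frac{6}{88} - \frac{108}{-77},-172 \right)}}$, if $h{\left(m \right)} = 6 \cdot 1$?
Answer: $\frac{i \sqrt{2287250423}}{308} \approx 155.28 i$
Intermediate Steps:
$h{\left(m \right)} = 6$
$E{\left(k,S \right)} = k^{2} + 2 S$ ($E{\left(k,S \right)} = \left(8 - 6\right) S + k k = \left(8 - 6\right) S + k^{2} = 2 S + k^{2} = k^{2} + 2 S$)
$\sqrt{H + E{\left(\frac{6}{88} - \frac{108}{-77},-172 \right)}} = \sqrt{-23769 + \left(\left(\frac{6}{88} - \frac{108}{-77}\right)^{2} + 2 \left(-172\right)\right)} = \sqrt{-23769 - \left(344 - \left(6 \cdot \frac{1}{88} - - \frac{108}{77}\right)^{2}\right)} = \sqrt{-23769 - \left(344 - \left(\frac{3}{44} + \frac{108}{77}\right)^{2}\right)} = \sqrt{-23769 - \left(344 - \left(\frac{453}{308}\right)^{2}\right)} = \sqrt{-23769 + \left(\frac{205209}{94864} - 344\right)} = \sqrt{-23769 - \frac{32428007}{94864}} = \sqrt{- \frac{2287250423}{94864}} = \frac{i \sqrt{2287250423}}{308}$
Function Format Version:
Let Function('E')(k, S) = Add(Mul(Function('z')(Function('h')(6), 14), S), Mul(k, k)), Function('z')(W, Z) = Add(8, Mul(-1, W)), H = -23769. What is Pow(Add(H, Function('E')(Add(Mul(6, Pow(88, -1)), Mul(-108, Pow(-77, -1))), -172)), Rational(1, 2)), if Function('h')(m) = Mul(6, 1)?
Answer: Mul(Rational(1, 308), I, Pow(2287250423, Rational(1, 2))) ≈ Mul(155.28, I)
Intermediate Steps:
Function('h')(m) = 6
Function('E')(k, S) = Add(Pow(k, 2), Mul(2, S)) (Function('E')(k, S) = Add(Mul(Add(8, Mul(-1, 6)), S), Mul(k, k)) = Add(Mul(Add(8, -6), S), Pow(k, 2)) = Add(Mul(2, S), Pow(k, 2)) = Add(Pow(k, 2), Mul(2, S)))
Pow(Add(H, Function('E')(Add(Mul(6, Pow(88, -1)), Mul(-108, Pow(-77, -1))), -172)), Rational(1, 2)) = Pow(Add(-23769, Add(Pow(Add(Mul(6, Pow(88, -1)), Mul(-108, Pow(-77, -1))), 2), Mul(2, -172))), Rational(1, 2)) = Pow(Add(-23769, Add(Pow(Add(Mul(6, Rational(1, 88)), Mul(-108, Rational(-1, 77))), 2), -344)), Rational(1, 2)) = Pow(Add(-23769, Add(Pow(Add(Rational(3, 44), Rational(108, 77)), 2), -344)), Rational(1, 2)) = Pow(Add(-23769, Add(Pow(Rational(453, 308), 2), -344)), Rational(1, 2)) = Pow(Add(-23769, Add(Rational(205209, 94864), -344)), Rational(1, 2)) = Pow(Add(-23769, Rational(-32428007, 94864)), Rational(1, 2)) = Pow(Rational(-2287250423, 94864), Rational(1, 2)) = Mul(Rational(1, 308), I, Pow(2287250423, Rational(1, 2)))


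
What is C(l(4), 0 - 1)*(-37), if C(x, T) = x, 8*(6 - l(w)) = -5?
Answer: -1961/8 ≈ -245.13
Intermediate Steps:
l(w) = 53/8 (l(w) = 6 - ⅛*(-5) = 6 + 5/8 = 53/8)
C(l(4), 0 - 1)*(-37) = (53/8)*(-37) = -1961/8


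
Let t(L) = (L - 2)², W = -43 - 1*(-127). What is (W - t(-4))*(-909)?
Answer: -43632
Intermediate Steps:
W = 84 (W = -43 + 127 = 84)
t(L) = (-2 + L)²
(W - t(-4))*(-909) = (84 - (-2 - 4)²)*(-909) = (84 - 1*(-6)²)*(-909) = (84 - 1*36)*(-909) = (84 - 36)*(-909) = 48*(-909) = -43632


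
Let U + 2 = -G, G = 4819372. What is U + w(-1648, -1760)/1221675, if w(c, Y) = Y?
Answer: -1177541746642/244335 ≈ -4.8194e+6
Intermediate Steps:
U = -4819374 (U = -2 - 1*4819372 = -2 - 4819372 = -4819374)
U + w(-1648, -1760)/1221675 = -4819374 - 1760/1221675 = -4819374 - 1760*1/1221675 = -4819374 - 352/244335 = -1177541746642/244335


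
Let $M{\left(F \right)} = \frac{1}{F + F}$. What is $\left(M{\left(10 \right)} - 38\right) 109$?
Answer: $- \frac{82731}{20} \approx -4136.5$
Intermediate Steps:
$M{\left(F \right)} = \frac{1}{2 F}$
$\left(M{\left(10 \right)} - 38\right) 109 = \left(\frac{1}{2 \cdot 10} - 38\right) 109 = \left(\frac{1}{2} \cdot \frac{1}{10} - 38\right) 109 = \left(\frac{1}{20} - 38\right) 109 = \left(- \frac{759}{20}\right) 109 = - \frac{82731}{20}$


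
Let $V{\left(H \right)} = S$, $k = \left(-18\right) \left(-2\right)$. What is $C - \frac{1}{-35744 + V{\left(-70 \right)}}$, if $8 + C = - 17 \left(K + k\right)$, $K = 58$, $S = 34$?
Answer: $- \frac{57350259}{35710} \approx -1606.0$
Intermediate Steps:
$k = 36$
$V{\left(H \right)} = 34$
$C = -1606$ ($C = -8 - 17 \left(58 + 36\right) = -8 - 1598 = -1606$)
$C - \frac{1}{-35744 + V{\left(-70 \right)}} = -1606 - \frac{1}{-35744 + 34} = -1606 - \frac{1}{-35710} = -1606 - - \frac{1}{35710} = -1606 + \frac{1}{35710} = - \frac{57350259}{35710}$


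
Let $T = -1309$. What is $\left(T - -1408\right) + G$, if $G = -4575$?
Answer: $-4476$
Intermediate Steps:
$\left(T - -1408\right) + G = \left(-1309 - -1408\right) - 4575 = \left(-1309 + 1408\right) - 4575 = 99 - 4575 = -4476$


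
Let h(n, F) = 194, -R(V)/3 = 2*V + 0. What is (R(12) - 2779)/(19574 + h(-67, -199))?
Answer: -2851/19768 ≈ -0.14422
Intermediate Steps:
R(V) = -6*V (R(V) = -3*(2*V + 0) = -6*V)
(R(12) - 2779)/(19574 + h(-67, -199)) = (-6*12 - 2779)/(19574 + 194) = (-72 - 2779)/19768 = -2851*1/19768 = -2851/19768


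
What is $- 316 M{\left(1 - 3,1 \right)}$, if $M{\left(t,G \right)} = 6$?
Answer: $-1896$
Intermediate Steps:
$- 316 M{\left(1 - 3,1 \right)} = \left(-316\right) 6 = -1896$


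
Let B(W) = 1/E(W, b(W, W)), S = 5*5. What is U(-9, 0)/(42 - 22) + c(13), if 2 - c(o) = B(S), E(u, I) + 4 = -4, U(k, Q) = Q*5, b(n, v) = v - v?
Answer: 17/8 ≈ 2.1250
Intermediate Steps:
S = 25
b(n, v) = 0
U(k, Q) = 5*Q
E(u, I) = -8 (E(u, I) = -4 - 4 = -8)
B(W) = -⅛ (B(W) = 1/(-8) = -⅛)
c(o) = 17/8 (c(o) = 2 - 1*(-⅛) = 2 + ⅛ = 17/8)
U(-9, 0)/(42 - 22) + c(13) = (5*0)/(42 - 22) + 17/8 = 0/20 + 17/8 = 0*(1/20) + 17/8 = 0 + 17/8 = 17/8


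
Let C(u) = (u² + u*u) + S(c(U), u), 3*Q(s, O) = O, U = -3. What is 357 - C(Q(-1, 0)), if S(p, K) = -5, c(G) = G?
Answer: 362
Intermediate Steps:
Q(s, O) = O/3
C(u) = -5 + 2*u² (C(u) = (u² + u*u) - 5 = (u² + u²) - 5 = 2*u² - 5 = -5 + 2*u²)
357 - C(Q(-1, 0)) = 357 - (-5 + 2*((⅓)*0)²) = 357 - (-5 + 2*0²) = 357 - (-5 + 2*0) = 357 - (-5 + 0) = 357 - 1*(-5) = 357 + 5 = 362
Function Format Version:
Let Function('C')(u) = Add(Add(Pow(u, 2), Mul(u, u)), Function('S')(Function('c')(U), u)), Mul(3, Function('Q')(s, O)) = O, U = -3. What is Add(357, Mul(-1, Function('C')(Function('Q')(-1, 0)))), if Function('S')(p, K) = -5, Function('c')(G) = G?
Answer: 362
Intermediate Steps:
Function('Q')(s, O) = Mul(Rational(1, 3), O)
Function('C')(u) = Add(-5, Mul(2, Pow(u, 2))) (Function('C')(u) = Add(Add(Pow(u, 2), Mul(u, u)), -5) = Add(Add(Pow(u, 2), Pow(u, 2)), -5) = Add(Mul(2, Pow(u, 2)), -5) = Add(-5, Mul(2, Pow(u, 2))))
Add(357, Mul(-1, Function('C')(Function('Q')(-1, 0)))) = Add(357, Mul(-1, Add(-5, Mul(2, Pow(Mul(Rational(1, 3), 0), 2))))) = Add(357, Mul(-1, Add(-5, Mul(2, Pow(0, 2))))) = Add(357, Mul(-1, Add(-5, Mul(2, 0)))) = Add(357, Mul(-1, Add(-5, 0))) = Add(357, Mul(-1, -5)) = Add(357, 5) = 362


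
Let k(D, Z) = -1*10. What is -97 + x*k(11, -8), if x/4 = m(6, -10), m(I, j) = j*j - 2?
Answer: -4017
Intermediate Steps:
k(D, Z) = -10
m(I, j) = -2 + j² (m(I, j) = j² - 2 = -2 + j²)
x = 392 (x = 4*(-2 + (-10)²) = 4*(-2 + 100) = 4*98 = 392)
-97 + x*k(11, -8) = -97 + 392*(-10) = -97 - 3920 = -4017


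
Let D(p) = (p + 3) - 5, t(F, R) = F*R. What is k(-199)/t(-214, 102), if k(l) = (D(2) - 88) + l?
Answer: 287/21828 ≈ 0.013148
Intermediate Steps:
D(p) = -2 + p (D(p) = (3 + p) - 5 = -2 + p)
k(l) = -88 + l (k(l) = ((-2 + 2) - 88) + l = (0 - 88) + l = -88 + l)
k(-199)/t(-214, 102) = (-88 - 199)/((-214*102)) = -287/(-21828) = -287*(-1/21828) = 287/21828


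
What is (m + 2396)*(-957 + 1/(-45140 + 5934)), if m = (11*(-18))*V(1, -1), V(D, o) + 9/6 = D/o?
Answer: -108470733413/39206 ≈ -2.7667e+6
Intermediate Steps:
V(D, o) = -3/2 + D/o
m = 495 (m = (11*(-18))*(-3/2 + 1/(-1)) = -198*(-3/2 + 1*(-1)) = -198*(-3/2 - 1) = -198*(-5/2) = 495)
(m + 2396)*(-957 + 1/(-45140 + 5934)) = (495 + 2396)*(-957 + 1/(-45140 + 5934)) = 2891*(-957 + 1/(-39206)) = 2891*(-957 - 1/39206) = 2891*(-37520143/39206) = -108470733413/39206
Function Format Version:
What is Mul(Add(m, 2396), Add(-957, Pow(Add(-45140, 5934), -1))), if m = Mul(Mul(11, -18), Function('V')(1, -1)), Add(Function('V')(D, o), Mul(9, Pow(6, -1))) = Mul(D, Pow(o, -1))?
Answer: Rational(-108470733413, 39206) ≈ -2.7667e+6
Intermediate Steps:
Function('V')(D, o) = Add(Rational(-3, 2), Mul(D, Pow(o, -1)))
m = 495 (m = Mul(Mul(11, -18), Add(Rational(-3, 2), Mul(1, Pow(-1, -1)))) = Mul(-198, Add(Rational(-3, 2), Mul(1, -1))) = Mul(-198, Add(Rational(-3, 2), -1)) = Mul(-198, Rational(-5, 2)) = 495)
Mul(Add(m, 2396), Add(-957, Pow(Add(-45140, 5934), -1))) = Mul(Add(495, 2396), Add(-957, Pow(Add(-45140, 5934), -1))) = Mul(2891, Add(-957, Pow(-39206, -1))) = Mul(2891, Add(-957, Rational(-1, 39206))) = Mul(2891, Rational(-37520143, 39206)) = Rational(-108470733413, 39206)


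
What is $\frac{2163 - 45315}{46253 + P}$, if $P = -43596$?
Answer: $- \frac{43152}{2657} \approx -16.241$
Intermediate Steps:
$\frac{2163 - 45315}{46253 + P} = \frac{2163 - 45315}{46253 - 43596} = - \frac{43152}{2657}$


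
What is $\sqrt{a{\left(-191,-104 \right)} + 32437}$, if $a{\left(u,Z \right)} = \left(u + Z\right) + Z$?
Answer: $\sqrt{32038} \approx 178.99$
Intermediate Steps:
$a{\left(u,Z \right)} = u + 2 Z$ ($a{\left(u,Z \right)} = \left(Z + u\right) + Z = u + 2 Z$)
$\sqrt{a{\left(-191,-104 \right)} + 32437} = \sqrt{\left(-191 + 2 \left(-104\right)\right) + 32437} = \sqrt{\left(-191 - 208\right) + 32437} = \sqrt{-399 + 32437} = \sqrt{32038}$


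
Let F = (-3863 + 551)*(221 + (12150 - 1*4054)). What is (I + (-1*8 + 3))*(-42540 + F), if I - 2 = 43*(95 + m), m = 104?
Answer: -235991549976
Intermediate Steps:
I = 8559 (I = 2 + 43*(95 + 104) = 2 + 43*199 = 2 + 8557 = 8559)
F = -27545904 (F = -3312*(221 + (12150 - 4054)) = -3312*(221 + 8096) = -3312*8317 = -27545904)
(I + (-1*8 + 3))*(-42540 + F) = (8559 + (-1*8 + 3))*(-42540 - 27545904) = (8559 + (-8 + 3))*(-27588444) = (8559 - 5)*(-27588444) = 8554*(-27588444) = -235991549976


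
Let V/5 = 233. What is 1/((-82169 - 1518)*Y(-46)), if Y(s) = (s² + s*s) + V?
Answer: -1/451658739 ≈ -2.2141e-9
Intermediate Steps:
V = 1165 (V = 5*233 = 1165)
Y(s) = 1165 + 2*s² (Y(s) = (s² + s*s) + 1165 = (s² + s²) + 1165 = 2*s² + 1165 = 1165 + 2*s²)
1/((-82169 - 1518)*Y(-46)) = 1/((-82169 - 1518)*(1165 + 2*(-46)²)) = 1/((-83687)*(1165 + 2*2116)) = -1/(83687*(1165 + 4232)) = -1/83687/5397 = -1/83687*1/5397 = -1/451658739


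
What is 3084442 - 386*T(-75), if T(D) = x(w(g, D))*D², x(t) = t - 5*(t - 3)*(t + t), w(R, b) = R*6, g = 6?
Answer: 25719369442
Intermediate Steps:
w(R, b) = 6*R
x(t) = t - 10*t*(-3 + t) (x(t) = t - 5*(-3 + t)*2*t = t - 10*t*(-3 + t))
T(D) = -11844*D² (T(D) = ((6*6)*(31 - 60*6))*D² = (36*(31 - 10*36))*D² = (36*(31 - 360))*D² = (36*(-329))*D² = -11844*D²)
3084442 - 386*T(-75) = 3084442 - 386*(-11844*(-75)²) = 3084442 - 386*(-11844*5625) = 3084442 - 386*(-66622500) = 3084442 - 1*(-25716285000) = 3084442 + 25716285000 = 25719369442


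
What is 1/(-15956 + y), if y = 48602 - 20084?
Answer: 1/12562 ≈ 7.9605e-5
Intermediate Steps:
y = 28518
1/(-15956 + y) = 1/(-15956 + 28518) = 1/12562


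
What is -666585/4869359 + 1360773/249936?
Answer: 2153162888649/405676037008 ≈ 5.3076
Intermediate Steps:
-666585/4869359 + 1360773/249936 = -666585*1/4869359 + 1360773*(1/249936) = -666585/4869359 + 453591/83312 = 2153162888649/405676037008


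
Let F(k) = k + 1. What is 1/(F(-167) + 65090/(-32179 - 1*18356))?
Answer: -10107/1690780 ≈ -0.0059777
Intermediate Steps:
F(k) = 1 + k
1/(F(-167) + 65090/(-32179 - 1*18356)) = 1/((1 - 167) + 65090/(-32179 - 1*18356)) = 1/(-166 + 65090/(-32179 - 18356)) = 1/(-166 + 65090/(-50535)) = 1/(-166 + 65090*(-1/50535)) = 1/(-166 - 13018/10107) = 1/(-1690780/10107) = -10107/1690780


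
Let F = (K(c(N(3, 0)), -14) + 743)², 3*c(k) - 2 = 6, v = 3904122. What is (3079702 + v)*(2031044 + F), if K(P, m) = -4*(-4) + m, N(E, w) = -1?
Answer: 18060650747856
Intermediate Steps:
c(k) = 8/3 (c(k) = ⅔ + (⅓)*6 = ⅔ + 2 = 8/3)
K(P, m) = 16 + m
F = 555025 (F = ((16 - 14) + 743)² = (2 + 743)² = 745² = 555025)
(3079702 + v)*(2031044 + F) = (3079702 + 3904122)*(2031044 + 555025) = 6983824*2586069 = 18060650747856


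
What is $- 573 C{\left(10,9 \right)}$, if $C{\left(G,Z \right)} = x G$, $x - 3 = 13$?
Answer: $-91680$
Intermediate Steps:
$x = 16$ ($x = 3 + 13 = 16$)
$C{\left(G,Z \right)} = 16 G$
$- 573 C{\left(10,9 \right)} = - 573 \cdot 16 \cdot 10 = \left(-573\right) 160 = -91680$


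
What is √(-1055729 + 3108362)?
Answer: √2052633 ≈ 1432.7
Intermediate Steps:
√(-1055729 + 3108362) = √2052633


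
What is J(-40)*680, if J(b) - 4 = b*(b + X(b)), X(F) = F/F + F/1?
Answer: 2151520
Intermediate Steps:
X(F) = 1 + F (X(F) = 1 + F*1 = 1 + F)
J(b) = 4 + b*(1 + 2*b) (J(b) = 4 + b*(b + (1 + b)) = 4 + b*(1 + 2*b))
J(-40)*680 = (4 - 40 + 2*(-40)**2)*680 = (4 - 40 + 2*1600)*680 = (4 - 40 + 3200)*680 = 3164*680 = 2151520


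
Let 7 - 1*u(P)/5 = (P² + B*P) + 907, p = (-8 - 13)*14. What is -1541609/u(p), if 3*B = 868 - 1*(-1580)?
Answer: -1541609/762840 ≈ -2.0209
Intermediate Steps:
B = 816 (B = (868 - 1*(-1580))/3 = (868 + 1580)/3 = (⅓)*2448 = 816)
p = -294 (p = -21*14 = -294)
u(P) = -4500 - 4080*P - 5*P² (u(P) = 35 - 5*((P² + 816*P) + 907) = 35 - 5*(907 + P² + 816*P) = 35 + (-4535 - 4080*P - 5*P²) = -4500 - 4080*P - 5*P²)
-1541609/u(p) = -1541609/(-4500 - 4080*(-294) - 5*(-294)²) = -1541609/(-4500 + 1199520 - 5*86436) = -1541609/(-4500 + 1199520 - 432180) = -1541609/762840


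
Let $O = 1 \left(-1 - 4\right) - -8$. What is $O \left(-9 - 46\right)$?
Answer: $-165$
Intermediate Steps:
$O = 3$ ($O = 1 \left(-5\right) + 8 = -5 + 8 = 3$)
$O \left(-9 - 46\right) = 3 \left(-9 - 46\right) = 3 \left(-55\right) = -165$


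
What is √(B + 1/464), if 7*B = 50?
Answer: √4711021/812 ≈ 2.6730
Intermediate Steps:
B = 50/7 (B = (⅐)*50 = 50/7 ≈ 7.1429)
√(B + 1/464) = √(50/7 + 1/464) = √(23207/3248) = √4711021/812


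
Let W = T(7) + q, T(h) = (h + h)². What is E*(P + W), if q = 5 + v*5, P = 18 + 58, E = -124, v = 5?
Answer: -37448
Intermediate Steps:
T(h) = 4*h² (T(h) = (2*h)² = 4*h²)
P = 76
q = 30 (q = 5 + 5*5 = 5 + 25 = 30)
W = 226 (W = 4*7² + 30 = 4*49 + 30 = 196 + 30 = 226)
E*(P + W) = -124*(76 + 226) = -124*302 = -37448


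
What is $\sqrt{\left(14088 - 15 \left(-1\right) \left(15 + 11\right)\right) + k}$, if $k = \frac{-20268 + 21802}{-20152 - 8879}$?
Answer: $\frac{2 \sqrt{3050499705951}}{29031} \approx 120.32$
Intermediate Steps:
$k = - \frac{1534}{29031}$ ($k = \frac{1534}{-29031} = 1534 \left(- \frac{1}{29031}\right) = - \frac{1534}{29031} \approx -0.05284$)
$\sqrt{\left(14088 - 15 \left(-1\right) \left(15 + 11\right)\right) + k} = \sqrt{\left(14088 - 15 \left(-1\right) \left(15 + 11\right)\right) - \frac{1534}{29031}} = \sqrt{\left(14088 - \left(-15\right) 26\right) - \frac{1534}{29031}} = \sqrt{\left(14088 - -390\right) - \frac{1534}{29031}} = \sqrt{\left(14088 + 390\right) - \frac{1534}{29031}} = \sqrt{14478 - \frac{1534}{29031}} = \sqrt{\frac{420309284}{29031}} = \frac{2 \sqrt{3050499705951}}{29031}$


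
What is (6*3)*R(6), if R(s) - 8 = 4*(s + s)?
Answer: 1008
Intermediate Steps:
R(s) = 8 + 8*s (R(s) = 8 + 4*(s + s) = 8 + 4*(2*s) = 8 + 8*s)
(6*3)*R(6) = (6*3)*(8 + 8*6) = 18*(8 + 48) = 18*56 = 1008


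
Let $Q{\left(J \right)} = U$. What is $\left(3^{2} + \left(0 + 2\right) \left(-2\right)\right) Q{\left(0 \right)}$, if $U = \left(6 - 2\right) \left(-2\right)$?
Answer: $-40$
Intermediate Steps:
$U = -8$ ($U = 4 \left(-2\right) = -8$)
$Q{\left(J \right)} = -8$
$\left(3^{2} + \left(0 + 2\right) \left(-2\right)\right) Q{\left(0 \right)} = \left(3^{2} + \left(0 + 2\right) \left(-2\right)\right) \left(-8\right) = \left(9 + 2 \left(-2\right)\right) \left(-8\right) = \left(9 - 4\right) \left(-8\right) = 5 \left(-8\right) = -40$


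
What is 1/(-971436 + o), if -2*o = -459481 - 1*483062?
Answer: -2/1000329 ≈ -1.9993e-6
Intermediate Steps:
o = 942543/2 (o = -(-459481 - 1*483062)/2 = -(-459481 - 483062)/2 = -½*(-942543) = 942543/2 ≈ 4.7127e+5)
1/(-971436 + o) = 1/(-971436 + 942543/2) = 1/(-1000329/2) = -2/1000329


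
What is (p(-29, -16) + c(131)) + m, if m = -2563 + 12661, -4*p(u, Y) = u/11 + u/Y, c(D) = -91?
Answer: 7045073/704 ≈ 10007.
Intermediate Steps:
p(u, Y) = -u/44 - u/(4*Y) (p(u, Y) = -(u/11 + u/Y)/4 = -u/44 - u/(4*Y))
m = 10098
(p(-29, -16) + c(131)) + m = (-1/44*(-29)*(11 - 16)/(-16) - 91) + 10098 = (-1/44*(-29)*(-1/16)*(-5) - 91) + 10098 = (145/704 - 91) + 10098 = -63919/704 + 10098 = 7045073/704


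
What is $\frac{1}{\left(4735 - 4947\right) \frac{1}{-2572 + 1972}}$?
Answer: $\frac{150}{53} \approx 2.8302$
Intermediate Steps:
$\frac{1}{\left(4735 - 4947\right) \frac{1}{-2572 + 1972}} = \frac{1}{\left(-212\right) \frac{1}{-600}} = \frac{1}{\left(-212\right) \left(- \frac{1}{600}\right)} = \frac{1}{\frac{53}{150}} = \frac{150}{53}$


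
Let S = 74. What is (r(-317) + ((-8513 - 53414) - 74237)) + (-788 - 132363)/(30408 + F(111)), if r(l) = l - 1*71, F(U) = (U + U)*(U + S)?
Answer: -9760597007/71478 ≈ -1.3655e+5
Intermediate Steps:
F(U) = 2*U*(74 + U) (F(U) = (U + U)*(U + 74) = (2*U)*(74 + U) = 2*U*(74 + U))
r(l) = -71 + l (r(l) = l - 71 = -71 + l)
(r(-317) + ((-8513 - 53414) - 74237)) + (-788 - 132363)/(30408 + F(111)) = ((-71 - 317) + ((-8513 - 53414) - 74237)) + (-788 - 132363)/(30408 + 2*111*(74 + 111)) = (-388 + (-61927 - 74237)) - 133151/(30408 + 2*111*185) = (-388 - 136164) - 133151/(30408 + 41070) = -136552 - 133151/71478 = -9760597007/71478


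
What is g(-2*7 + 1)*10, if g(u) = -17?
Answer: -170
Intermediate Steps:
g(-2*7 + 1)*10 = -17*10 = -170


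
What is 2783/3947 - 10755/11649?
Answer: -3343606/15326201 ≈ -0.21816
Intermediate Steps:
2783/3947 - 10755/11649 = 2783*(1/3947) - 10755*1/11649 = 2783/3947 - 3585/3883 = -3343606/15326201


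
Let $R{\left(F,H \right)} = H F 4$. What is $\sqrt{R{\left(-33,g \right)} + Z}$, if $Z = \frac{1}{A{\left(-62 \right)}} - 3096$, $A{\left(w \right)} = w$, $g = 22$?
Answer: $\frac{i \sqrt{23064062}}{62} \approx 77.46 i$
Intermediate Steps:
$R{\left(F,H \right)} = 4 F H$ ($R{\left(F,H \right)} = F H 4 = 4 F H$)
$Z = - \frac{191953}{62}$ ($Z = \frac{1}{-62} - 3096 = - \frac{1}{62} - 3096 = - \frac{191953}{62} \approx -3096.0$)
$\sqrt{R{\left(-33,g \right)} + Z} = \sqrt{4 \left(-33\right) 22 - \frac{191953}{62}} = \sqrt{-2904 - \frac{191953}{62}} = \sqrt{- \frac{372001}{62}} = \frac{i \sqrt{23064062}}{62}$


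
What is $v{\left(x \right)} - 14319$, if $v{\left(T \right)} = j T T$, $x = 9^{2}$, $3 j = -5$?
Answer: $-25254$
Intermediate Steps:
$j = - \frac{5}{3}$ ($j = \frac{1}{3} \left(-5\right) = - \frac{5}{3} \approx -1.6667$)
$x = 81$
$v{\left(T \right)} = - \frac{5 T^{2}}{3}$ ($v{\left(T \right)} = - \frac{5 T}{3} T = - \frac{5 T^{2}}{3}$)
$v{\left(x \right)} - 14319 = - \frac{5 \cdot 81^{2}}{3} - 14319 = \left(- \frac{5}{3}\right) 6561 - 14319 = -10935 - 14319 = -25254$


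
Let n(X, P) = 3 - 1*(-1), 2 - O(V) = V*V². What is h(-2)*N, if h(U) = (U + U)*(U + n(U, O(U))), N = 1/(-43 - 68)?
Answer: 8/111 ≈ 0.072072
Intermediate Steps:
O(V) = 2 - V³ (O(V) = 2 - V*V² = 2 - V³)
n(X, P) = 4 (n(X, P) = 3 + 1 = 4)
N = -1/111 (N = 1/(-111) = -1/111 ≈ -0.0090090)
h(U) = 2*U*(4 + U) (h(U) = (U + U)*(U + 4) = (2*U)*(4 + U) = 2*U*(4 + U))
h(-2)*N = (2*(-2)*(4 - 2))*(-1/111) = (2*(-2)*2)*(-1/111) = -8*(-1/111) = 8/111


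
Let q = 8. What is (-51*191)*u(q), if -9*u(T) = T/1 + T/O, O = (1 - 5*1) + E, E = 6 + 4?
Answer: 90916/9 ≈ 10102.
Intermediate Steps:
E = 10
O = 6 (O = (1 - 5*1) + 10 = (1 - 5) + 10 = -4 + 10 = 6)
u(T) = -7*T/54 (u(T) = -(T/1 + T/6)/9 = -(T*1 + T*(1/6))/9 = -(T + T/6)/9 = -7*T/54)
(-51*191)*u(q) = (-51*191)*(-7/54*8) = -9741*(-28/27) = 90916/9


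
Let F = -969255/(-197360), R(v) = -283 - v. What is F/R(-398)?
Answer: 193851/4539280 ≈ 0.042705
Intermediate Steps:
F = 193851/39472 (F = -969255*(-1/197360) = 193851/39472 ≈ 4.9111)
F/R(-398) = 193851/(39472*(-283 - 1*(-398))) = 193851/(39472*(-283 + 398)) = (193851/39472)/115 = (193851/39472)*(1/115) = 193851/4539280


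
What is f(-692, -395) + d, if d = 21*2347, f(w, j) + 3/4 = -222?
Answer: 196257/4 ≈ 49064.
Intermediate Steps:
f(w, j) = -891/4 (f(w, j) = -¾ - 222 = -891/4)
d = 49287
f(-692, -395) + d = -891/4 + 49287 = 196257/4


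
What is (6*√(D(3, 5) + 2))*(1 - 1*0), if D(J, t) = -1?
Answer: 6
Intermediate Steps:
(6*√(D(3, 5) + 2))*(1 - 1*0) = (6*√(-1 + 2))*(1 - 1*0) = (6*√1)*(1 + 0) = (6*1)*1 = 6*1 = 6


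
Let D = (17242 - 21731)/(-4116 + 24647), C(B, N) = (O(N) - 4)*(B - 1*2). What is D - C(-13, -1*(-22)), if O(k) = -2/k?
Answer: -13907804/225841 ≈ -61.582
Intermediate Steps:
C(B, N) = (-4 - 2/N)*(-2 + B) (C(B, N) = (-2/N - 4)*(B - 1*2) = (-4 - 2/N)*(B - 2) = (-4 - 2/N)*(-2 + B))
D = -4489/20531 ≈ -0.21865
D - C(-13, -1*(-22)) = -4489/20531 - 2*(2 - 1*(-13) + 2*(-1*(-22))*(2 - 1*(-13)))/((-1*(-22))) = -4489/20531 - 2*(2 + 13 + 2*22*(2 + 13))/22 = -4489/20531 - 2*(2 + 13 + 2*22*15)/22 = -4489/20531 - 2*(2 + 13 + 660)/22 = -4489/20531 - 2*675/22 = -4489/20531 - 1*675/11 = -4489/20531 - 675/11 = -13907804/225841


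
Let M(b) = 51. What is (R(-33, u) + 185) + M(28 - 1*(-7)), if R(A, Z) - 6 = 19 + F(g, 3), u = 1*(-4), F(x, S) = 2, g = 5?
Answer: 263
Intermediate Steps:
u = -4
R(A, Z) = 27 (R(A, Z) = 6 + (19 + 2) = 6 + 21 = 27)
(R(-33, u) + 185) + M(28 - 1*(-7)) = (27 + 185) + 51 = 212 + 51 = 263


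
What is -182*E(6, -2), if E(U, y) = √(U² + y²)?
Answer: -364*√10 ≈ -1151.1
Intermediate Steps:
-182*E(6, -2) = -182*√(6² + (-2)²) = -182*√(36 + 4) = -364*√10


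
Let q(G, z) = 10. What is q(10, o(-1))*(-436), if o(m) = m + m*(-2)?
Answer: -4360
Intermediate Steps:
o(m) = -m (o(m) = m - 2*m = -m)
q(10, o(-1))*(-436) = 10*(-436) = -4360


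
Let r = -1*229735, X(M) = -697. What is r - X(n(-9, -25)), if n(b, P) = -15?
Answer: -229038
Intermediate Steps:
r = -229735
r - X(n(-9, -25)) = -229735 - 1*(-697) = -229735 + 697 = -229038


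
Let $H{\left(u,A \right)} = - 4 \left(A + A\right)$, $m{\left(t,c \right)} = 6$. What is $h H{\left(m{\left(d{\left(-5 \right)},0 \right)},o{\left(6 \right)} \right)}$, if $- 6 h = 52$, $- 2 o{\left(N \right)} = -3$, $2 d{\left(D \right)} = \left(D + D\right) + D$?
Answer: $104$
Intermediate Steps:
$d{\left(D \right)} = \frac{3 D}{2}$ ($d{\left(D \right)} = \frac{\left(D + D\right) + D}{2} = \frac{2 D + D}{2} = \frac{3 D}{2}$)
$o{\left(N \right)} = \frac{3}{2}$ ($o{\left(N \right)} = \left(- \frac{1}{2}\right) \left(-3\right) = \frac{3}{2}$)
$h = - \frac{26}{3}$ ($h = \left(- \frac{1}{6}\right) 52 = - \frac{26}{3} \approx -8.6667$)
$H{\left(u,A \right)} = - 8 A$ ($H{\left(u,A \right)} = - 4 \cdot 2 A = - 8 A$)
$h H{\left(m{\left(d{\left(-5 \right)},0 \right)},o{\left(6 \right)} \right)} = - \frac{26 \left(\left(-8\right) \frac{3}{2}\right)}{3} = \left(- \frac{26}{3}\right) \left(-12\right) = 104$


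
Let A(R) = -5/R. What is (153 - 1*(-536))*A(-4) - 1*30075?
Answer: -116855/4 ≈ -29214.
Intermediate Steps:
(153 - 1*(-536))*A(-4) - 1*30075 = (153 - 1*(-536))*(-5/(-4)) - 1*30075 = (153 + 536)*(-5*(-¼)) - 30075 = 689*(5/4) - 30075 = 3445/4 - 30075 = -116855/4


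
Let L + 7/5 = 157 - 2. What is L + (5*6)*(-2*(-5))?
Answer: 2268/5 ≈ 453.60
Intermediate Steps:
L = 768/5 (L = -7/5 + (157 - 2) = -7/5 + 155 = 768/5 ≈ 153.60)
L + (5*6)*(-2*(-5)) = 768/5 + (5*6)*(-2*(-5)) = 768/5 + 30*10 = 768/5 + 300 = 2268/5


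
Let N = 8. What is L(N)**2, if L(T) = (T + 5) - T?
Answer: 25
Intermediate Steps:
L(T) = 5 (L(T) = (5 + T) - T = 5)
L(N)**2 = 5**2 = 25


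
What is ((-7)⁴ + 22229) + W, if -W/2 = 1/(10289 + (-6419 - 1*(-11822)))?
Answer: 193246979/7846 ≈ 24630.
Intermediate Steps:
W = -1/7846 (W = -2/(10289 + (-6419 - 1*(-11822))) = -2/(10289 + (-6419 + 11822)) = -2/(10289 + 5403) = -2/15692 = -2*1/15692 = -1/7846 ≈ -0.00012745)
((-7)⁴ + 22229) + W = ((-7)⁴ + 22229) - 1/7846 = (2401 + 22229) - 1/7846 = 24630 - 1/7846 = 193246979/7846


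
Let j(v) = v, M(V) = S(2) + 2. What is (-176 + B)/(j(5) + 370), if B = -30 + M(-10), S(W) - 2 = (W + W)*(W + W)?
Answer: -62/125 ≈ -0.49600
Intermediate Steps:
S(W) = 2 + 4*W² (S(W) = 2 + (W + W)*(W + W) = 2 + (2*W)*(2*W) = 2 + 4*W²)
M(V) = 20 (M(V) = (2 + 4*2²) + 2 = (2 + 4*4) + 2 = (2 + 16) + 2 = 18 + 2 = 20)
B = -10 (B = -30 + 20 = -10)
(-176 + B)/(j(5) + 370) = (-176 - 10)/(5 + 370) = -186/375 = -186*1/375 = -62/125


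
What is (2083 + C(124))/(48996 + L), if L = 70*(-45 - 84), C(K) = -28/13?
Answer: 9017/173186 ≈ 0.052065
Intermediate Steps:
C(K) = -28/13 (C(K) = -28*1/13 = -28/13)
L = -9030 (L = 70*(-129) = -9030)
(2083 + C(124))/(48996 + L) = (2083 - 28/13)/(48996 - 9030) = (27051/13)/39966 = (27051/13)*(1/39966) = 9017/173186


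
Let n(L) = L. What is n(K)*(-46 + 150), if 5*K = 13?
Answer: 1352/5 ≈ 270.40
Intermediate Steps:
K = 13/5 (K = (⅕)*13 = 13/5 ≈ 2.6000)
n(K)*(-46 + 150) = 13*(-46 + 150)/5 = (13/5)*104 = 1352/5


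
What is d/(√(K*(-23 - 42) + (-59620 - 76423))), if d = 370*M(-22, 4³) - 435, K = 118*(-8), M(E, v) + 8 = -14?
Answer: 1225*I*√74683/10669 ≈ 31.378*I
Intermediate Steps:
M(E, v) = -22 (M(E, v) = -8 - 14 = -22)
K = -944
d = -8575 (d = 370*(-22) - 435 = -8140 - 435 = -8575)
d/(√(K*(-23 - 42) + (-59620 - 76423))) = -8575/√(-944*(-23 - 42) + (-59620 - 76423)) = -8575/√(-944*(-65) - 136043) = -8575/√(61360 - 136043) = -8575*(-I*√74683/74683) = -(-1225)*I*√74683/10669 = 1225*I*√74683/10669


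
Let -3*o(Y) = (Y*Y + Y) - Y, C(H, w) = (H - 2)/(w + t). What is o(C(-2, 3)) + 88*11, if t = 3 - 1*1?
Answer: 72584/75 ≈ 967.79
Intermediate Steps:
t = 2 (t = 3 - 1 = 2)
C(H, w) = (-2 + H)/(2 + w) (C(H, w) = (H - 2)/(w + 2) = (-2 + H)/(2 + w))
o(Y) = -Y²/3 (o(Y) = -((Y*Y + Y) - Y)/3 = -((Y² + Y) - Y)/3 = -((Y + Y²) - Y)/3 = -Y²/3)
o(C(-2, 3)) + 88*11 = -(-2 - 2)²/(2 + 3)²/3 + 88*11 = -(-4/5)²/3 + 968 = -((⅕)*(-4))²/3 + 968 = -(-⅘)²/3 + 968 = -⅓*16/25 + 968 = -16/75 + 968 = 72584/75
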